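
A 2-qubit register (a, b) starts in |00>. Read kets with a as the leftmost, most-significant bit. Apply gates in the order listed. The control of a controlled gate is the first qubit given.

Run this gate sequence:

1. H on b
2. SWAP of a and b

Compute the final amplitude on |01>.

The final state's coefficient on |01> equals 0.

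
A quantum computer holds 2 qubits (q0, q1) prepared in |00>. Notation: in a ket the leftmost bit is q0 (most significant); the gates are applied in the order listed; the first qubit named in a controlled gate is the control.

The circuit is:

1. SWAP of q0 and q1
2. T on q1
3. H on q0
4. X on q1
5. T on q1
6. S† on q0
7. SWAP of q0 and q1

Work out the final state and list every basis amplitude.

After the circuit, the state carries amplitude 0 on |00>, 0 on |01>, sqrt(2)*exp(I*pi/4)/2 on |10>, -sqrt(2)*exp(3*I*pi/4)/2 on |11>.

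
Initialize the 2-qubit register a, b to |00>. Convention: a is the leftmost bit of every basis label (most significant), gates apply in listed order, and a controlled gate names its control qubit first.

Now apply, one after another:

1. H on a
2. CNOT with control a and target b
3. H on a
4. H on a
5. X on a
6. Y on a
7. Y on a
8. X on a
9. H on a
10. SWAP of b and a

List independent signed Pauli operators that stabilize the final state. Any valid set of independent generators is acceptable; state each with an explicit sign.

The final state is stabilized by the group generated by +XZ, +ZX; other independent generating sets are equally valid.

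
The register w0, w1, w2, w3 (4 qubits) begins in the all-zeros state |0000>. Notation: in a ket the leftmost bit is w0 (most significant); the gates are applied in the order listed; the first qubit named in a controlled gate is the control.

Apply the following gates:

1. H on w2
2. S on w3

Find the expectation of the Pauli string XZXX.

The expectation value of XZXX is 0.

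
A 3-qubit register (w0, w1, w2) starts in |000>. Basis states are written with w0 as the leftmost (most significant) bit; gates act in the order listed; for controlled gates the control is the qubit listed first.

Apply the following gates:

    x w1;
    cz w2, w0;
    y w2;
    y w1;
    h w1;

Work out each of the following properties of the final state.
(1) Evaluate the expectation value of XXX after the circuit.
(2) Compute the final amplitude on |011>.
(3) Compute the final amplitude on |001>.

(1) The observable XXX averages to 0.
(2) The amplitude on |011> is sqrt(2)/2.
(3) The amplitude on |001> is sqrt(2)/2.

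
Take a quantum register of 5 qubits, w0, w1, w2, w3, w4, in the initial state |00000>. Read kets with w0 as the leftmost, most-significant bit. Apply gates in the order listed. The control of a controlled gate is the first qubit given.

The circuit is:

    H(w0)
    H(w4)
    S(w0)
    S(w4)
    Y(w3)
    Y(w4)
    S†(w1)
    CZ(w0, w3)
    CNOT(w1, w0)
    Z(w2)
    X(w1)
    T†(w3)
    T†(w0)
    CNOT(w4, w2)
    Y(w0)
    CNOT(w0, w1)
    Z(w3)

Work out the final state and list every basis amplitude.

The resulting statevector has amplitude 1/2 on |01010>, I/2 on |01111>, -exp(3*I*pi/4)/2 on |10010>, exp(I*pi/4)/2 on |10111>, and 0 on every other basis state.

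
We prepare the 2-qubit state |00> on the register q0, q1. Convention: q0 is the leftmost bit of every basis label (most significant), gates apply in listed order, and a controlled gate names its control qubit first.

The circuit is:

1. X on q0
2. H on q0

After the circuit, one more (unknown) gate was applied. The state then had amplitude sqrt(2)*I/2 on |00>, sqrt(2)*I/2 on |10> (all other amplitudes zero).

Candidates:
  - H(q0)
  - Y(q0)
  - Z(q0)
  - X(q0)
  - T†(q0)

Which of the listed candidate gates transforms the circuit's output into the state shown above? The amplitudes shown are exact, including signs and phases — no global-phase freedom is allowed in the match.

It was Y(q0) that produced the state shown.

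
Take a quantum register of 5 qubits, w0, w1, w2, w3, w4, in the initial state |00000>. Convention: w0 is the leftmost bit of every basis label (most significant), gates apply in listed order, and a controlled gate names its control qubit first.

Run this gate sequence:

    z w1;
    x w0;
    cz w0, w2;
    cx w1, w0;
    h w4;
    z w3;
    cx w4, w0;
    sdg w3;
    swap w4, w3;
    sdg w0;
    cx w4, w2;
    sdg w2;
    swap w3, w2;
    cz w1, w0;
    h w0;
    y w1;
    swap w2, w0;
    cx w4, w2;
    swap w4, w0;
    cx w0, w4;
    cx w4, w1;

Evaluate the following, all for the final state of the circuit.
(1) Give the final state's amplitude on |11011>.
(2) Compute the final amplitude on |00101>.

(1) The final state's coefficient on |11011> equals 0.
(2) The amplitude on |00101> is I/2.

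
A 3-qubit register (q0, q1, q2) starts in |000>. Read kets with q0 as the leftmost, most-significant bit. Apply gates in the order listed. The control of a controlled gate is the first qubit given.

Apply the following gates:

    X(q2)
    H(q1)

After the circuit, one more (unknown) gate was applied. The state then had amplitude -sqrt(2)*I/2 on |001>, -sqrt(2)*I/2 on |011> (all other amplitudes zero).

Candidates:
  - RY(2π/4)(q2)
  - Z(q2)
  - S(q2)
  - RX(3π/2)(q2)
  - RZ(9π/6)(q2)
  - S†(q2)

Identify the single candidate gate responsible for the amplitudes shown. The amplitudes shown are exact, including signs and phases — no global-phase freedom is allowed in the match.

The unique candidate consistent with the amplitudes is S†(q2).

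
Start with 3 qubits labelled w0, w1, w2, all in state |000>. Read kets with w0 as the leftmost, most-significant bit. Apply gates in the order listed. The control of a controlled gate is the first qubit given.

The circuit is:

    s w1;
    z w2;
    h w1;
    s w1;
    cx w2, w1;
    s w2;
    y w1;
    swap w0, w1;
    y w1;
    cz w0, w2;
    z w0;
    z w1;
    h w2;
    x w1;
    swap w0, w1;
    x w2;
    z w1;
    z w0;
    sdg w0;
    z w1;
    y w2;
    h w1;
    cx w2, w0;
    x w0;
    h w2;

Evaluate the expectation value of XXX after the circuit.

In the final state, XXX has expectation 0.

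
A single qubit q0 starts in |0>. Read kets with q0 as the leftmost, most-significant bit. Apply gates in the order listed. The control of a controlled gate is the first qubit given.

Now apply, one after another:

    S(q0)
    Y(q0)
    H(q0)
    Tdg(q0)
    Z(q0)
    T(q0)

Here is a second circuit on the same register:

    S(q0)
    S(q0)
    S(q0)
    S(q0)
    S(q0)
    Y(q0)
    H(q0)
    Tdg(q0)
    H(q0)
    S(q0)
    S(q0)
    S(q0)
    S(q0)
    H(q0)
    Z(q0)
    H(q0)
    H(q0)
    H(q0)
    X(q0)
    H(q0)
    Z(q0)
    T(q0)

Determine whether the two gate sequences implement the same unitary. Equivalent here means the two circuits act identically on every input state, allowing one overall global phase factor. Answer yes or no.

Yes: on every input state the two circuits agree up to one overall phase factor.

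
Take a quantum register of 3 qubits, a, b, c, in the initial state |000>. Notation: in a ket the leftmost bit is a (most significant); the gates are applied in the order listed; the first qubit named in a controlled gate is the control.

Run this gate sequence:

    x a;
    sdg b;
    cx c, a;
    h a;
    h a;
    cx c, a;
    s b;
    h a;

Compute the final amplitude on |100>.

The final state's coefficient on |100> equals -sqrt(2)/2.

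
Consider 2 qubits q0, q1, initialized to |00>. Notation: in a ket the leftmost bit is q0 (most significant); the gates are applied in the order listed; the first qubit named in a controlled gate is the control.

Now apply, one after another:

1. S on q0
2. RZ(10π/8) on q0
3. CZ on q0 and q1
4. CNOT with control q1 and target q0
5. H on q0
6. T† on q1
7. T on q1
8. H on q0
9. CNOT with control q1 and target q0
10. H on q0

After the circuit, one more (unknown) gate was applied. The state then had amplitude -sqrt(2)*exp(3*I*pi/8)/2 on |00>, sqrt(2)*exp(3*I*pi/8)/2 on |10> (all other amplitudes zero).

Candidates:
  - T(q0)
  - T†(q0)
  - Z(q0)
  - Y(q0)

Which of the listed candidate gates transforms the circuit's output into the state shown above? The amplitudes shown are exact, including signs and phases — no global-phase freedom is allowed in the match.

The unique candidate consistent with the amplitudes is Z(q0). Key observation: the block from step 4 through step 9 cancels to the identity and can be dropped.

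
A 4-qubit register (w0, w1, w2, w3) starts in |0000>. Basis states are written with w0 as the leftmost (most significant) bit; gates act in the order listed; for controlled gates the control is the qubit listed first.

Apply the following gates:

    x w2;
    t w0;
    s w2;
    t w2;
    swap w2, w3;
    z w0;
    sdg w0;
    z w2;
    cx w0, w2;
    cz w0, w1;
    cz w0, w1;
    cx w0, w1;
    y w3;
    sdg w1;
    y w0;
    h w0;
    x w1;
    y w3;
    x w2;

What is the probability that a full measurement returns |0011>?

A full measurement returns |0011> with probability 0. Key observation: steps 10-11 multiply out to the identity, so the circuit reduces to the remaining gates.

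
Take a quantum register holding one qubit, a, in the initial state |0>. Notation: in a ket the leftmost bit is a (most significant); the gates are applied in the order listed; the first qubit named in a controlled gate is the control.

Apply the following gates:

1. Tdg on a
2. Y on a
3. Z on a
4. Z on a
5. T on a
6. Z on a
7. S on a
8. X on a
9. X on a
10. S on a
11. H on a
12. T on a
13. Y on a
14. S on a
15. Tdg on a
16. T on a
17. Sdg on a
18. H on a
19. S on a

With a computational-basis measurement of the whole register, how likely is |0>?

The probability of measuring |0> is sqrt(2)/4 + 1/2.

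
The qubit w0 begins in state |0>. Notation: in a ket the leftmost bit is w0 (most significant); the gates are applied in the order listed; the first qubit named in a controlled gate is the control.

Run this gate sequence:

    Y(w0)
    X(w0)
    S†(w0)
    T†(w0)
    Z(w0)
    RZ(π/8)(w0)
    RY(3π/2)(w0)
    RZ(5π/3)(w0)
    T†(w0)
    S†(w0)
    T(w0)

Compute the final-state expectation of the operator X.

In the final state, X has expectation sqrt(3)/2.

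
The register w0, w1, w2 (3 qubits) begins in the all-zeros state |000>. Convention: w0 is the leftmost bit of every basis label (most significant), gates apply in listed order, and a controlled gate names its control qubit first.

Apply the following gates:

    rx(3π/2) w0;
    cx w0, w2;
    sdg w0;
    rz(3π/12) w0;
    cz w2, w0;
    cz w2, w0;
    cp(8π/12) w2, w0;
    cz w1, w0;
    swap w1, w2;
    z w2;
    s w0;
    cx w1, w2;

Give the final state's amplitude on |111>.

The amplitude on |111> is sqrt(2)*exp(7*I*pi/24)/2. Key observation: gates 5-6 undo each other exactly, leaving only the rest of the circuit to track.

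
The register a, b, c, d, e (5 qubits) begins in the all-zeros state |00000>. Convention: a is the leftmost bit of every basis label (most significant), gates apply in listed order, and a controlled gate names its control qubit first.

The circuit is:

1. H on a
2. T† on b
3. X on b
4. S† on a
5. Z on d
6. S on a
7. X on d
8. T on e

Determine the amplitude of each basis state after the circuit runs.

After the circuit, the state carries amplitude sqrt(2)/2 on |01010>, sqrt(2)/2 on |11010>, and 0 on every other basis state.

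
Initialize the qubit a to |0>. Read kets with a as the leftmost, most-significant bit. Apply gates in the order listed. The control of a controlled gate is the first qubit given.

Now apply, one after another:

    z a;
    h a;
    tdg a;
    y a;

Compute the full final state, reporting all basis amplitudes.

The final amplitudes are -sqrt(2)*exp(I*pi/4)/2 on |0>, sqrt(2)*I/2 on |1>.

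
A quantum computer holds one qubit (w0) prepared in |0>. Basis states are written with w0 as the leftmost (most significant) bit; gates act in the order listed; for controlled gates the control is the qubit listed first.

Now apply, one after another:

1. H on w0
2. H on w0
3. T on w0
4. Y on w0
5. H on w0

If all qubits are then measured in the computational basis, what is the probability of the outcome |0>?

The probability of measuring |0> is 1/2.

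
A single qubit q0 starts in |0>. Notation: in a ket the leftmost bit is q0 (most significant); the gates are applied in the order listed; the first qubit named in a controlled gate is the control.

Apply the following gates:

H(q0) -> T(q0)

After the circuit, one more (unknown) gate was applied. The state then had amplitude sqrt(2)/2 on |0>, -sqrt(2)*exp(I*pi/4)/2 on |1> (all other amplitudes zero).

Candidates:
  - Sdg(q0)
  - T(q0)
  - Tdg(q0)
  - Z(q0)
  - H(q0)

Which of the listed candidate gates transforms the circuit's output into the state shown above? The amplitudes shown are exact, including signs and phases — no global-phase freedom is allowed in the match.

It was Z(q0) that produced the state shown.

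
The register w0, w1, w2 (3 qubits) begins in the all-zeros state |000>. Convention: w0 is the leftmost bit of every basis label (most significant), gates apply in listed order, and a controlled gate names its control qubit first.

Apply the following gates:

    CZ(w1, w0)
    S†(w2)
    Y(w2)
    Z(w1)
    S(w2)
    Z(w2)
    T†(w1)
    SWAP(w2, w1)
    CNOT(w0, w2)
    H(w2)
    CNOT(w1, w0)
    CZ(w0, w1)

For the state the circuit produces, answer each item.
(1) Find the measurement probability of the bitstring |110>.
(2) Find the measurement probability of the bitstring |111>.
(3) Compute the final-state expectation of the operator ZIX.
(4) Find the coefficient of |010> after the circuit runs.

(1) The probability of measuring |110> is 1/2.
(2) The probability of measuring |111> is 1/2.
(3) The expectation value of ZIX is -1.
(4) The final state's coefficient on |010> equals 0.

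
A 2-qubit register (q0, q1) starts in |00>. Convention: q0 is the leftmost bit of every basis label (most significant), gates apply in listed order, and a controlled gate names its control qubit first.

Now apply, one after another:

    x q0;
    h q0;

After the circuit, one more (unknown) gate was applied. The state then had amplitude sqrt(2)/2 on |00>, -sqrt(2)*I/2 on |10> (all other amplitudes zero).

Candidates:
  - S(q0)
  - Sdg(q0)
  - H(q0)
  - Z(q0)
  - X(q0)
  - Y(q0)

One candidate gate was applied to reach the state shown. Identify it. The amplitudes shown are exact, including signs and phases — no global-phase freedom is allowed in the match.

The applied gate was S(q0).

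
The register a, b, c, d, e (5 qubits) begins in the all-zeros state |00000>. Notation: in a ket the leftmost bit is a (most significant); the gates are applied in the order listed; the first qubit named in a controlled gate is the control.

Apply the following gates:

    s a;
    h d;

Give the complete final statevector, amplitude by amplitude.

The resulting statevector has amplitude sqrt(2)/2 on |00000>, sqrt(2)/2 on |00010>, and 0 on every other basis state.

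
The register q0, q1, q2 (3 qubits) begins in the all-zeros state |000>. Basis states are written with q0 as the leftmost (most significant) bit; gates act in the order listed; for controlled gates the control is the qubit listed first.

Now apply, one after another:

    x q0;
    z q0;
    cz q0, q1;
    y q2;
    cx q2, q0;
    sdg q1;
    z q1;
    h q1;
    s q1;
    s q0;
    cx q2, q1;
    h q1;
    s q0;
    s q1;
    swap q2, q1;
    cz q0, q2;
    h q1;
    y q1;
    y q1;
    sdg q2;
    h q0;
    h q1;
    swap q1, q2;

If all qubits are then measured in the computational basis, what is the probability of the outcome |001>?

The probability of measuring |001> is 1/4.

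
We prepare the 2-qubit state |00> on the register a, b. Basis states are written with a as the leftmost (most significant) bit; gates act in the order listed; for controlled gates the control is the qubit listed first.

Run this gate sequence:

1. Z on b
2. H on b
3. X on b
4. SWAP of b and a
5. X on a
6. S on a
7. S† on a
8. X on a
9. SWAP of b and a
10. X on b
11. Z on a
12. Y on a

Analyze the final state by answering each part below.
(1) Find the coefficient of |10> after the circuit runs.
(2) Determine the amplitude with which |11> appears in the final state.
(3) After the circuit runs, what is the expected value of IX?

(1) The final state's coefficient on |10> equals sqrt(2)*I/2. Key observation: steps 3-10 multiply out to the identity, so the circuit reduces to the remaining gates.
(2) The final state's coefficient on |11> equals sqrt(2)*I/2.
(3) In the final state, IX has expectation 1.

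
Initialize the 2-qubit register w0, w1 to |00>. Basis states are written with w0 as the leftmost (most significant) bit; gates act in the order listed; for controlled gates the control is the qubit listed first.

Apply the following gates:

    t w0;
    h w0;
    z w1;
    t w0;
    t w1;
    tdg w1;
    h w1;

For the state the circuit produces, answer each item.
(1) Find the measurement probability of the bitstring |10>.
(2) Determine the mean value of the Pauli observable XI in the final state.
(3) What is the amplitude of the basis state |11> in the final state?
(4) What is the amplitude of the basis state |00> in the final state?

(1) A full measurement returns |10> with probability 1/4.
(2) In the final state, XI has expectation sqrt(2)/2.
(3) The amplitude on |11> is exp(I*pi/4)/2.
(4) |00> carries amplitude 1/2 in the final state.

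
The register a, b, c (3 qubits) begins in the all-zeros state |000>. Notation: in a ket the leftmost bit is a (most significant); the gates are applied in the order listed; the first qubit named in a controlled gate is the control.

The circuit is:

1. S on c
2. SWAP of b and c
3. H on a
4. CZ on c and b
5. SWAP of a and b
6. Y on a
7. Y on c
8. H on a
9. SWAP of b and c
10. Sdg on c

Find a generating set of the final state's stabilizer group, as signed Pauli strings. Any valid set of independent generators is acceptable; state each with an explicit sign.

The stabilizer group can be generated by -XII, -IIY, -IZI, among other valid generating sets.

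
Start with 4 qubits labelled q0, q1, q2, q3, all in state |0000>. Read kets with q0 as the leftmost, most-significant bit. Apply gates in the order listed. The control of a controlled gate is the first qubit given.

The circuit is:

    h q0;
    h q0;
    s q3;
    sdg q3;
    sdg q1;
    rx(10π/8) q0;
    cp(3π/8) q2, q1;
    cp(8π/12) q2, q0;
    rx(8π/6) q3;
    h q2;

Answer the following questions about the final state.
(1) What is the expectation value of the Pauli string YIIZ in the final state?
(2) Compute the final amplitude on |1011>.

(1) The observable YIIZ averages to -sqrt(2)/4. Key observation: the block from step 3 through step 4 cancels to the identity and can be dropped.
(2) The amplitude on |1011> is -sqrt(6*sqrt(2) + 12)/8.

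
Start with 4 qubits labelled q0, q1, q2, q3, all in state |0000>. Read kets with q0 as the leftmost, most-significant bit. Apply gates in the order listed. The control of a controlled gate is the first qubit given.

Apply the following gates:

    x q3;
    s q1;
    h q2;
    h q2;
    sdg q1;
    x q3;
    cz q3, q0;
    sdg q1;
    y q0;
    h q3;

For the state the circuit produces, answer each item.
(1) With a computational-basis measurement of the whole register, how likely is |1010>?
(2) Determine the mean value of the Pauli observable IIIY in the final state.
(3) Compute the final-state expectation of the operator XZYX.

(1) Outcome |1010> occurs with probability 0.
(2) In the final state, IIIY has expectation 0.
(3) In the final state, XZYX has expectation 0.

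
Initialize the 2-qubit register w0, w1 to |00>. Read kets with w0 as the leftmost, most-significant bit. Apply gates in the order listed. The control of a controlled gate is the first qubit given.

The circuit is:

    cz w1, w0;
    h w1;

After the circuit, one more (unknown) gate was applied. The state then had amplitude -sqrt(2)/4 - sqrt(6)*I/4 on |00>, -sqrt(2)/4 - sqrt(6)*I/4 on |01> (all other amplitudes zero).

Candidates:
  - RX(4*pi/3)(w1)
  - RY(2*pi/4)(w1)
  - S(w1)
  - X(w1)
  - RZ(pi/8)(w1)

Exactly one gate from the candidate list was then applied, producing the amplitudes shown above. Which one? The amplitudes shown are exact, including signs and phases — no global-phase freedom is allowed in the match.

The applied gate was RX(4*pi/3)(w1).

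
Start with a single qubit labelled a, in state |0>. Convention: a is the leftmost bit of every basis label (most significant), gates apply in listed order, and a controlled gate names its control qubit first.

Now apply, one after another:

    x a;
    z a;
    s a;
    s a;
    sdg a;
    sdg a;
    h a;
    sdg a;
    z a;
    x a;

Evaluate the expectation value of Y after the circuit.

The expectation value of Y is 1.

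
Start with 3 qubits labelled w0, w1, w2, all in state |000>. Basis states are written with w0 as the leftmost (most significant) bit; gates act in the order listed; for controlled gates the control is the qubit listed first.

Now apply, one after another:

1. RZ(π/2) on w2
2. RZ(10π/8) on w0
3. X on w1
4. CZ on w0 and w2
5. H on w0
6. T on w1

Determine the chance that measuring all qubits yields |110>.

The probability of measuring |110> is 1/2.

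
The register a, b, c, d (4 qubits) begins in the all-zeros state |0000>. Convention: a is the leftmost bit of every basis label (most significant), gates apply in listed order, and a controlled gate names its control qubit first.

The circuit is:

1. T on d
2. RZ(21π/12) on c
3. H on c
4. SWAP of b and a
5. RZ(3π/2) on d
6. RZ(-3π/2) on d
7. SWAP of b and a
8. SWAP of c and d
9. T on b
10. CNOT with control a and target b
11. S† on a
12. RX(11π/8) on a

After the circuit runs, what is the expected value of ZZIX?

The observable ZZIX averages to -sqrt(2 - sqrt(2))/2. Key observation: steps 4-7 multiply out to the identity, so the circuit reduces to the remaining gates.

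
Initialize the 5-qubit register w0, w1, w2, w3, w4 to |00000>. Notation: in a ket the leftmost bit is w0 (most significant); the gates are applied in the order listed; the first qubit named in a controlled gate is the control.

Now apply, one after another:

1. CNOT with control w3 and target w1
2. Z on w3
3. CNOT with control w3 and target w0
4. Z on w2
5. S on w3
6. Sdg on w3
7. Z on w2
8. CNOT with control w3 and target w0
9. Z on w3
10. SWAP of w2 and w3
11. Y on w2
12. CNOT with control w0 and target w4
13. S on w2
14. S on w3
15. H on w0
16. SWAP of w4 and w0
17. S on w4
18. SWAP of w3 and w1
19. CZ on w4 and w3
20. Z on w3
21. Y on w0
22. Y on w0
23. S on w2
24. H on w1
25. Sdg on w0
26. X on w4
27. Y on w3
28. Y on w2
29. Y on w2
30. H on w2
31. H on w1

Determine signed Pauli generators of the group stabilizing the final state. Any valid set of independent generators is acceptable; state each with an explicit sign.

The final state is stabilized by the group generated by -IIXII, -IIIIY, +ZIIII, +IZIII, -IIIZI; other independent generating sets are equally valid. Key observation: gates 2-9 undo each other exactly, leaving only the rest of the circuit to track.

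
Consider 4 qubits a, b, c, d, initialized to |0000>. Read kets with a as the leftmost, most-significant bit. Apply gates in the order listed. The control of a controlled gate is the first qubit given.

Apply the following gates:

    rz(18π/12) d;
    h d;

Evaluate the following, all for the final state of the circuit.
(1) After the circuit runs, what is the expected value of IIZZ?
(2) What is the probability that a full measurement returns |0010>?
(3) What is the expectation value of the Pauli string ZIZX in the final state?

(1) The expectation value of IIZZ is 0.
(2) The probability of measuring |0010> is 0.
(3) The expectation value of ZIZX is 1.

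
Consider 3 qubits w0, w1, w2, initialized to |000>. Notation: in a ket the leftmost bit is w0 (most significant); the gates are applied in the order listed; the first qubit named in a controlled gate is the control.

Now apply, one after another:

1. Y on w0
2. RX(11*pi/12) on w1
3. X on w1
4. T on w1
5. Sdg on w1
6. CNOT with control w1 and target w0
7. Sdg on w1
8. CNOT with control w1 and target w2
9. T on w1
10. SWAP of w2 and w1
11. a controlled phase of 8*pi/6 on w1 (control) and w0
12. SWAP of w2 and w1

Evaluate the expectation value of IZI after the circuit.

The observable IZI averages to sqrt(2)/4 + sqrt(6)/4.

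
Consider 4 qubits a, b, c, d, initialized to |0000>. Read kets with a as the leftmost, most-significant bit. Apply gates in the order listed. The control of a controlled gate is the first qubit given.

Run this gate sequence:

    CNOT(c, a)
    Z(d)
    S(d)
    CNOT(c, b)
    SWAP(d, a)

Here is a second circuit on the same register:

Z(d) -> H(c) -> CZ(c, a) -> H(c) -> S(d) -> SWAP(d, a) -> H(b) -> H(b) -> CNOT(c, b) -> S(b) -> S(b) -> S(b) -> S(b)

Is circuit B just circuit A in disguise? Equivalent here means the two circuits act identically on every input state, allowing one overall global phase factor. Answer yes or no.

No: there is an input state on which the two circuits produce genuinely different outputs (not merely differing by a phase).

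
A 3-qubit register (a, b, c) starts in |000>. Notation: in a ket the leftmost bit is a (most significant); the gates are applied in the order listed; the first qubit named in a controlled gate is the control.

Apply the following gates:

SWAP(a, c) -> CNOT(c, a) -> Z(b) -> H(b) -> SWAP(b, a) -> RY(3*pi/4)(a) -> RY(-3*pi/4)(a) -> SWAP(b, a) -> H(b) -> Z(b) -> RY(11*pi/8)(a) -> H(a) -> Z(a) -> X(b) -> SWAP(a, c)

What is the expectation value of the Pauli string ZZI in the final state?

In the final state, ZZI has expectation -1. Key observation: steps 3-10 multiply out to the identity, so the circuit reduces to the remaining gates.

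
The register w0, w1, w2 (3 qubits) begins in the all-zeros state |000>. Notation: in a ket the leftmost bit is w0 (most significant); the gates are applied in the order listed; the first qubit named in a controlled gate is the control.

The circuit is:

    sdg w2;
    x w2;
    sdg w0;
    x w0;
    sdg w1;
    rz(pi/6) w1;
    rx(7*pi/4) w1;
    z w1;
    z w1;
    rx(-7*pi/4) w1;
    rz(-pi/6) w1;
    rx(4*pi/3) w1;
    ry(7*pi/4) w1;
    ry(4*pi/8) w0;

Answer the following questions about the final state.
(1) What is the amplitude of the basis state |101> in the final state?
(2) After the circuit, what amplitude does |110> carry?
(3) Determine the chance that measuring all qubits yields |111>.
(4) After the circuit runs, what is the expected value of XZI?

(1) The final state's coefficient on |101> equals sqrt(2*sqrt(2) + 4)/8 + I*sqrt(12 - 6*sqrt(2))/8. Key observation: steps 6-11 multiply out to the identity, so the circuit reduces to the remaining gates.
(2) |110> carries amplitude 0 in the final state.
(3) Outcome |111> occurs with probability sqrt(2)/16 + 1/4.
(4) In the final state, XZI has expectation sqrt(2)/4.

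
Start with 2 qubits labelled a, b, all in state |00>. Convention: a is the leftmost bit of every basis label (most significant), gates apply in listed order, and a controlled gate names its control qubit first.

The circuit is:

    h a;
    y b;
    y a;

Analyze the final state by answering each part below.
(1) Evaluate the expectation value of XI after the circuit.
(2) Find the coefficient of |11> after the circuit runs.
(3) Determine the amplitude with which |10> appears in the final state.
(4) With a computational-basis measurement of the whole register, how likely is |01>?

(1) In the final state, XI has expectation -1.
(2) |11> carries amplitude -sqrt(2)/2 in the final state.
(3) |10> carries amplitude 0 in the final state.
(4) A full measurement returns |01> with probability 1/2.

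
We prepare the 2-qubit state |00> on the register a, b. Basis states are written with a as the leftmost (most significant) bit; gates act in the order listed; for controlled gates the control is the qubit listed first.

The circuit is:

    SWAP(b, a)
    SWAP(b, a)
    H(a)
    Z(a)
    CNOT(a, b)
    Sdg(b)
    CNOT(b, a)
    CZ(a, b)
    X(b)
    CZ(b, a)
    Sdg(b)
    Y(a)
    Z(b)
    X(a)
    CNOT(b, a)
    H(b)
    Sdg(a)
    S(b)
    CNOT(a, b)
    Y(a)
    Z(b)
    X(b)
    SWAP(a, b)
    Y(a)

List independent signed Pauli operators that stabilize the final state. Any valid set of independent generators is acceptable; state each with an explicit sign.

The stabilizer group can be generated by +YI, +IX, among other valid generating sets.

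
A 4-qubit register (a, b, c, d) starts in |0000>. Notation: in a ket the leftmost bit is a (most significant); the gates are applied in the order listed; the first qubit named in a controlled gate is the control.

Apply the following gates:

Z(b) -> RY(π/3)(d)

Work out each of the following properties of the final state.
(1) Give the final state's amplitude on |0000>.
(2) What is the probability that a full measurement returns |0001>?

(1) The final state's coefficient on |0000> equals sqrt(3)/2.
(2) The probability of measuring |0001> is 1/4.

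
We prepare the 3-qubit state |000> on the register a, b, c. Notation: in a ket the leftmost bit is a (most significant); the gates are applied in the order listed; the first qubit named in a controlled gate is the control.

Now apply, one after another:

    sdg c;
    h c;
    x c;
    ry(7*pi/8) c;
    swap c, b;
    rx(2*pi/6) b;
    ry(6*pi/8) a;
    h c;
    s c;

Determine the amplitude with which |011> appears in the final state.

|011> carries amplitude -sqrt(1/2 - sqrt(2)/4)*sin(7*pi/16)/4 + sqrt(1/2 - sqrt(2)/4)*cos(7*pi/16)/4 + sqrt(3)*I*sqrt(1/2 - sqrt(2)/4)*cos(7*pi/16)/4 + sqrt(3)*I*sqrt(1/2 - sqrt(2)/4)*sin(7*pi/16)/4 in the final state.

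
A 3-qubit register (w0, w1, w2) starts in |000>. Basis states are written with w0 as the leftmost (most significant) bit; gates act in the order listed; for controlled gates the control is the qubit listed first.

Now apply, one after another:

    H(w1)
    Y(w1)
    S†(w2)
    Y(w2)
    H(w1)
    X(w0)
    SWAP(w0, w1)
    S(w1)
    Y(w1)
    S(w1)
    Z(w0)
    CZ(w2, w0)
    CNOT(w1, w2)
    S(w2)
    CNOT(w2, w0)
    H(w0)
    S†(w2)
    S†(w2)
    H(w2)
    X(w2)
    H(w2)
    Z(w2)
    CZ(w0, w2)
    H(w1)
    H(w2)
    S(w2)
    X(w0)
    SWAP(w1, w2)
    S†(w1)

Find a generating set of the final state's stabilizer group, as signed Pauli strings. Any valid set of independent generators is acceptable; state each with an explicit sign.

One valid set of independent stabilizer generators is -XII, -IXI, +IIX (any independent generating set of the same group is equally correct). Key observation: steps 19-22 multiply out to the identity, so the circuit reduces to the remaining gates.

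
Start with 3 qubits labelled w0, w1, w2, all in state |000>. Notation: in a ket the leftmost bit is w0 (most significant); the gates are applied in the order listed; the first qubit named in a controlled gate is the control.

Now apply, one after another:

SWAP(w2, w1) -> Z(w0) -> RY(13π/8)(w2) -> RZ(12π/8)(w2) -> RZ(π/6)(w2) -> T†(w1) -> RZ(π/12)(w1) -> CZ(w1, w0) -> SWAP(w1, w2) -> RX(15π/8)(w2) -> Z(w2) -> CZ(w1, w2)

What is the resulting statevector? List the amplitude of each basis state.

The resulting statevector has amplitude (-sqrt(sqrt(2) + 2) - sqrt(2))*exp(I*pi/8)/4 on |000>, (-sqrt(2 - sqrt(2)) + sqrt(2))*exp(5*I*pi/8)/4 on |001>, (-sqrt(2) - sqrt(2 - sqrt(2)))*exp(19*I*pi/24)/4 on |010>, (-sqrt(2) + sqrt(sqrt(2) + 2))*exp(7*I*pi/24)/4 on |011>, 0 on |100>, 0 on |101>, 0 on |110>, 0 on |111>.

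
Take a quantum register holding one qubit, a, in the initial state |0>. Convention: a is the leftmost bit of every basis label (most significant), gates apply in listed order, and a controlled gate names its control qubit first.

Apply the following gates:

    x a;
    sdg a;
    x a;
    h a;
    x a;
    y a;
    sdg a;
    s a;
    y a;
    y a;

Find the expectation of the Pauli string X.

The expectation value of X is -1.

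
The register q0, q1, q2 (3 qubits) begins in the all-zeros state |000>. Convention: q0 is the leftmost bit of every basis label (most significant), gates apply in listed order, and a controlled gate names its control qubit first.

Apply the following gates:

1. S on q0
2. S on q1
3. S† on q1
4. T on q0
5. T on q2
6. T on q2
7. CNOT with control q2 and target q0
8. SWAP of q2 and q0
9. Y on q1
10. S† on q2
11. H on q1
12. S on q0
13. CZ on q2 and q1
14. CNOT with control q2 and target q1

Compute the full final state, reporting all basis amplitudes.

After the circuit, the state carries amplitude sqrt(2)*I/2 on |000>, -sqrt(2)*I/2 on |010>, and 0 on every other basis state.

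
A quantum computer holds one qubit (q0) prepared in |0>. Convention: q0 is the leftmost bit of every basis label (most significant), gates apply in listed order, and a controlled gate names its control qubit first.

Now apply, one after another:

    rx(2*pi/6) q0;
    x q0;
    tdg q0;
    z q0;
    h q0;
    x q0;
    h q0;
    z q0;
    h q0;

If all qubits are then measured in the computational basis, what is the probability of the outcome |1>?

The probability of measuring |1> is sqrt(6)/8 + 1/2. Key observation: gates 5-8 undo each other exactly, leaving only the rest of the circuit to track.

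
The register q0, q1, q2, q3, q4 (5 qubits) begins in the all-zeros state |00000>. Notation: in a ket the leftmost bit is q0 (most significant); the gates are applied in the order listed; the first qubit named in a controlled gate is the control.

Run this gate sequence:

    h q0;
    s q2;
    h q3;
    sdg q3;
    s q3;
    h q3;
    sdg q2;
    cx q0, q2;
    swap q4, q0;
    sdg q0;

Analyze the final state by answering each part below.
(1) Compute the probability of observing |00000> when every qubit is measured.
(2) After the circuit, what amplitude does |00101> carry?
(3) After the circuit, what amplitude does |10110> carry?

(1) Outcome |00000> occurs with probability 1/2. Key observation: gates 2-7 undo each other exactly, leaving only the rest of the circuit to track.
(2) |00101> carries amplitude sqrt(2)/2 in the final state.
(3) |10110> carries amplitude 0 in the final state.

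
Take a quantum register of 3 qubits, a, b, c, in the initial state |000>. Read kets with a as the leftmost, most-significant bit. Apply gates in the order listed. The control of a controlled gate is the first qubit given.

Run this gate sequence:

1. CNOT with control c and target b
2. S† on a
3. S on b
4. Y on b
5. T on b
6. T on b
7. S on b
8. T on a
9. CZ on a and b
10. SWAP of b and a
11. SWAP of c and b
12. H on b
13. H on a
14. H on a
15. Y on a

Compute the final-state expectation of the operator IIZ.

The expectation value of IIZ is 1. Key observation: gates 13-14 undo each other exactly, leaving only the rest of the circuit to track.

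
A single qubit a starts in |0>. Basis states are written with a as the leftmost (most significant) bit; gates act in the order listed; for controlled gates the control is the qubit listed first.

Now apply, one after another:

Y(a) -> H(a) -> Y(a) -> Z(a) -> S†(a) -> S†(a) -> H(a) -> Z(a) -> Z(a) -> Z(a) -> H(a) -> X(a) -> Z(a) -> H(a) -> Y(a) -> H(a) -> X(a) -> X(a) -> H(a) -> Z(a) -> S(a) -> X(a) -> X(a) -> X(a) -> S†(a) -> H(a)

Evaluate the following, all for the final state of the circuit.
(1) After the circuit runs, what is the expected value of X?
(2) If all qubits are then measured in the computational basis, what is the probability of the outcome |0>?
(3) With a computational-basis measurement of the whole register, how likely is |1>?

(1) In the final state, X has expectation -1.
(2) Outcome |0> occurs with probability 1/2.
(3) The probability of measuring |1> is 1/2.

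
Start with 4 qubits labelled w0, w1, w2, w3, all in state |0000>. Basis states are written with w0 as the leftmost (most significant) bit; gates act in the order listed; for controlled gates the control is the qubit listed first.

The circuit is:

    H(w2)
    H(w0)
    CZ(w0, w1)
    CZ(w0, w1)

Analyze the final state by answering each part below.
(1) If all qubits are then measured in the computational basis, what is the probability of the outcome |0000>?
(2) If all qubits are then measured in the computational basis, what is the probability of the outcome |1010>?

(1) Outcome |0000> occurs with probability 1/4. Key observation: the block from step 3 through step 4 cancels to the identity and can be dropped.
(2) Outcome |1010> occurs with probability 1/4.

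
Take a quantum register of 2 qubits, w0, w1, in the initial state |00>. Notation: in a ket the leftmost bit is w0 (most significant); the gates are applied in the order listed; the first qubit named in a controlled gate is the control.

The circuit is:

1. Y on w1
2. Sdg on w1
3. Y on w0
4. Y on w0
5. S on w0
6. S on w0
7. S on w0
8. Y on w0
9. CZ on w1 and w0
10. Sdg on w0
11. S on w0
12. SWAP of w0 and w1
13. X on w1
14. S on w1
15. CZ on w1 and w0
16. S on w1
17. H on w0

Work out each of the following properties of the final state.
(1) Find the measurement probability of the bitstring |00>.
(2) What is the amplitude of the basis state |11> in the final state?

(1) Outcome |00> occurs with probability 1/2.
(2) The final state's coefficient on |11> equals 0.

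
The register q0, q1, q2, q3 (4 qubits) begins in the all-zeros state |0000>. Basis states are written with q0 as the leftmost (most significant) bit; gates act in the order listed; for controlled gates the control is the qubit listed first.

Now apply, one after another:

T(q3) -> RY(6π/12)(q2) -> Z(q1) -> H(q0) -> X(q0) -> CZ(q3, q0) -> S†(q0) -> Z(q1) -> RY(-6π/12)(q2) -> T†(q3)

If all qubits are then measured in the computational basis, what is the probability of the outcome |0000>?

A full measurement returns |0000> with probability 1/2.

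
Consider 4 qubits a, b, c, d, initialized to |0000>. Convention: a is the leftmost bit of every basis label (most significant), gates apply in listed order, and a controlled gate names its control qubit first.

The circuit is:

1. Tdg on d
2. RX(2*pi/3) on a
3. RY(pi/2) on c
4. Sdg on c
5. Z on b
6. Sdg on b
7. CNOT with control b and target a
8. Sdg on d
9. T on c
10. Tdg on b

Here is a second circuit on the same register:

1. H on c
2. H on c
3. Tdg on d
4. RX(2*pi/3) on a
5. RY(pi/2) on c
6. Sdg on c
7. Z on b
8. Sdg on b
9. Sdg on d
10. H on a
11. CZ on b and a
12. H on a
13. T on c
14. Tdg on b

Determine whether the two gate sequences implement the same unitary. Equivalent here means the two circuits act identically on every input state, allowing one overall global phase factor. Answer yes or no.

Yes, they are equivalent — the unitaries differ by at most a global phase.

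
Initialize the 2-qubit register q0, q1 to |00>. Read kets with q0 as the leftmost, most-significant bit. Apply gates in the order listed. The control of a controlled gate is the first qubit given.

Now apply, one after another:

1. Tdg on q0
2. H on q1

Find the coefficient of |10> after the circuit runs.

|10> carries amplitude 0 in the final state.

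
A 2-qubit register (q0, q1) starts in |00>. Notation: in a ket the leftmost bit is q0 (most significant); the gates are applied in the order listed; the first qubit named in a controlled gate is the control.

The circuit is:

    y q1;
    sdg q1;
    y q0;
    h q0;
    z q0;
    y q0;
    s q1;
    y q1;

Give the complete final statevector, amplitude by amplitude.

The resulting statevector has amplitude sqrt(2)/2 on |00>, 0 on |01>, -sqrt(2)/2 on |10>, 0 on |11>.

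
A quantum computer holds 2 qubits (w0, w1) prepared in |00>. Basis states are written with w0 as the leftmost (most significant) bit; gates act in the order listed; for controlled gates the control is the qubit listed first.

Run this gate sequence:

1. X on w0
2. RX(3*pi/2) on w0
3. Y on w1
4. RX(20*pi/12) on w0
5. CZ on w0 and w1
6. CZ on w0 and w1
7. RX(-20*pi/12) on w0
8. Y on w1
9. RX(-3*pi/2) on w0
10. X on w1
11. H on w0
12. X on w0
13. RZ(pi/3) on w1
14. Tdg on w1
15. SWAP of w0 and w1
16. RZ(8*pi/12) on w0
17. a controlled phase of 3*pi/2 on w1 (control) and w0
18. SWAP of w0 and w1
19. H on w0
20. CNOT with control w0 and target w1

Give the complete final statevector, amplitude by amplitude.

The final amplitudes are 0 on |00>, (-1 - I)*exp(I*pi/4)/2 on |01>, -sqrt(2)/2 on |10>, 0 on |11>.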